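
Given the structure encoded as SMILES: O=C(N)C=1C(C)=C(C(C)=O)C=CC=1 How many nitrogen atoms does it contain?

Scan the SMILES for N atoms (remember two-letter symbols like Cl and Br are single atoms).
Nitrogen count: 1.

1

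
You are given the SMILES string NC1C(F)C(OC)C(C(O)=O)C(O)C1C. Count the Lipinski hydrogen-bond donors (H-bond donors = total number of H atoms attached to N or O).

4

Donors: find every N or O and count the H atoms it carries.
  atom 1 (N): bond orders sum to 1 → 2 H
  atom 6 (O): bond orders sum to 2 → 0 H
  atom 10 (O): bond orders sum to 1 → 1 H
  atom 11 (O): bond orders sum to 2 → 0 H
  atom 13 (O): bond orders sum to 1 → 1 H
Lipinski HBD = 4.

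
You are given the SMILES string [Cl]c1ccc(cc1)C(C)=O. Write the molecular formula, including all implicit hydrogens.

C8H7ClO

Walk through each heavy atom and fill implicit hydrogens from standard valence (C 4, N 3, O 2, S 2, halogen 1); for lowercase aromatic atoms, an aromatic c carries 1 H when it has two neighbours and 0 H with three, and aromatic n carries 0 H:
  atom 1: Cl with explicit H count 0
  atom 2: aromatic c, 3 neighbours → 0 H
  atom 3: aromatic c, 2 neighbours → 1 H
  atom 4: aromatic c, 2 neighbours → 1 H
  atom 5: aromatic c, 3 neighbours → 0 H
  atom 6: aromatic c, 2 neighbours → 1 H
  atom 7: aromatic c, 2 neighbours → 1 H
  atom 8: C, bond orders sum to 4 (valence 4) → 0 H
  atom 9: C, bond orders sum to 1 (valence 4) → 3 H
  atom 10: O, bond orders sum to 2 (valence 2) → 0 H
Totals → C:8, H:7, Cl:1, O:1.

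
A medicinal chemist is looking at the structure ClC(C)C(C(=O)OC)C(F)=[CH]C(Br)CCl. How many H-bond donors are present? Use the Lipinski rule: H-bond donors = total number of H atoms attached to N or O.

0

Donors: find every N or O and count the H atoms it carries.
  atom 6 (O): bond orders sum to 2 → 0 H
  atom 7 (O): bond orders sum to 2 → 0 H
Lipinski HBD = 0.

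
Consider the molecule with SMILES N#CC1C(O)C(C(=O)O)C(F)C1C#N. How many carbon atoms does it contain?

8

Count every carbon token in the SMILES (each C, including those in ring-closure positions and inside branches).
Carbon count: 8.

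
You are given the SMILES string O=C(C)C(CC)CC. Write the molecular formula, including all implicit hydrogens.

C7H14O

Walk through each heavy atom and fill implicit hydrogens from standard valence (C 4, N 3, O 2, S 2, halogen 1):
  atom 1: O, bond orders sum to 2 (valence 2) → 0 H
  atom 2: C, bond orders sum to 4 (valence 4) → 0 H
  atom 3: C, bond orders sum to 1 (valence 4) → 3 H
  atom 4: C, bond orders sum to 3 (valence 4) → 1 H
  atom 5: C, bond orders sum to 2 (valence 4) → 2 H
  atom 6: C, bond orders sum to 1 (valence 4) → 3 H
  atom 7: C, bond orders sum to 2 (valence 4) → 2 H
  atom 8: C, bond orders sum to 1 (valence 4) → 3 H
Totals → C:7, H:14, O:1.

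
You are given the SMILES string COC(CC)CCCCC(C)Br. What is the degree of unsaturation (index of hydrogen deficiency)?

Degree of unsaturation = (number of rings) + (number of π bonds).
Ring closures in the SMILES: 0.
π bonds: none → 0 DoU from unsaturation.
Total DoU = 0 + 0 = 0.

0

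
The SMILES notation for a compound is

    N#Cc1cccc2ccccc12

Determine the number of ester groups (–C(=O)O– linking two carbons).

0

Scan the SMILES for the ester motif — none present.
Groups that are present: 1 nitrile.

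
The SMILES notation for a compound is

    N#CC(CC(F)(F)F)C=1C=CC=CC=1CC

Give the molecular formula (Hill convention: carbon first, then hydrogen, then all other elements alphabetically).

Walk through each heavy atom and fill implicit hydrogens from standard valence (C 4, N 3, O 2, S 2, halogen 1):
  atom 1: N, bond orders sum to 3 (valence 3) → 0 H
  atom 2: C, bond orders sum to 4 (valence 4) → 0 H
  atom 3: C, bond orders sum to 3 (valence 4) → 1 H
  atom 4: C, bond orders sum to 2 (valence 4) → 2 H
  atom 5: C, bond orders sum to 4 (valence 4) → 0 H
  atom 6: F (halogen, monovalent) → 0 H
  atom 7: F (halogen, monovalent) → 0 H
  atom 8: F (halogen, monovalent) → 0 H
  atom 9: C, bond orders sum to 4 (valence 4) → 0 H
  atom 10: C, bond orders sum to 3 (valence 4) → 1 H
  atom 11: C, bond orders sum to 3 (valence 4) → 1 H
  atom 12: C, bond orders sum to 3 (valence 4) → 1 H
  atom 13: C, bond orders sum to 3 (valence 4) → 1 H
  atom 14: C, bond orders sum to 4 (valence 4) → 0 H
  atom 15: C, bond orders sum to 2 (valence 4) → 2 H
  atom 16: C, bond orders sum to 1 (valence 4) → 3 H
Totals → C:12, H:12, F:3, N:1.
In Hill order: C12H12F3N.

C12H12F3N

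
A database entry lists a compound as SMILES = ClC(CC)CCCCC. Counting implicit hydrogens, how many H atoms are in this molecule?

Walk through each heavy atom and fill implicit hydrogens from standard valence (C 4, N 3, O 2, S 2, halogen 1):
  atom 1: Cl (halogen, monovalent) → 0 H
  atom 2: C, bond orders sum to 3 (valence 4) → 1 H
  atom 3: C, bond orders sum to 2 (valence 4) → 2 H
  atom 4: C, bond orders sum to 1 (valence 4) → 3 H
  atom 5: C, bond orders sum to 2 (valence 4) → 2 H
  atom 6: C, bond orders sum to 2 (valence 4) → 2 H
  atom 7: C, bond orders sum to 2 (valence 4) → 2 H
  atom 8: C, bond orders sum to 2 (valence 4) → 2 H
  atom 9: C, bond orders sum to 1 (valence 4) → 3 H
Total hydrogens: 17.

17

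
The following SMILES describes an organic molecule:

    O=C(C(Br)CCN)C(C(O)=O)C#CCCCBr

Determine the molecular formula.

Walk through each heavy atom and fill implicit hydrogens from standard valence (C 4, N 3, O 2, S 2, halogen 1):
  atom 1: O, bond orders sum to 2 (valence 2) → 0 H
  atom 2: C, bond orders sum to 4 (valence 4) → 0 H
  atom 3: C, bond orders sum to 3 (valence 4) → 1 H
  atom 4: Br (halogen, monovalent) → 0 H
  atom 5: C, bond orders sum to 2 (valence 4) → 2 H
  atom 6: C, bond orders sum to 2 (valence 4) → 2 H
  atom 7: N, bond orders sum to 1 (valence 3) → 2 H
  atom 8: C, bond orders sum to 3 (valence 4) → 1 H
  atom 9: C, bond orders sum to 4 (valence 4) → 0 H
  atom 10: O, bond orders sum to 1 (valence 2) → 1 H
  atom 11: O, bond orders sum to 2 (valence 2) → 0 H
  atom 12: C, bond orders sum to 4 (valence 4) → 0 H
  atom 13: C, bond orders sum to 4 (valence 4) → 0 H
  atom 14: C, bond orders sum to 2 (valence 4) → 2 H
  atom 15: C, bond orders sum to 2 (valence 4) → 2 H
  atom 16: C, bond orders sum to 2 (valence 4) → 2 H
  atom 17: Br (halogen, monovalent) → 0 H
Totals → C:11, H:15, Br:2, N:1, O:3.
In Hill order: C11H15Br2NO3.

C11H15Br2NO3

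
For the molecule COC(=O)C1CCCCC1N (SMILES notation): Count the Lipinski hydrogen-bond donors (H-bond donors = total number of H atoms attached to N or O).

2

Donors: find every N or O and count the H atoms it carries.
  atom 2 (O): bond orders sum to 2 → 0 H
  atom 4 (O): bond orders sum to 2 → 0 H
  atom 11 (N): bond orders sum to 1 → 2 H
Lipinski HBD = 2.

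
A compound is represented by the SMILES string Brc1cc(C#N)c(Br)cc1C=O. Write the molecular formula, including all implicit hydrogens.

C8H3Br2NO

Walk through each heavy atom and fill implicit hydrogens from standard valence (C 4, N 3, O 2, S 2, halogen 1); for lowercase aromatic atoms, an aromatic c carries 1 H when it has two neighbours and 0 H with three, and aromatic n carries 0 H:
  atom 1: Br (halogen, monovalent) → 0 H
  atom 2: aromatic c, 3 neighbours → 0 H
  atom 3: aromatic c, 2 neighbours → 1 H
  atom 4: aromatic c, 3 neighbours → 0 H
  atom 5: C, bond orders sum to 4 (valence 4) → 0 H
  atom 6: N, bond orders sum to 3 (valence 3) → 0 H
  atom 7: aromatic c, 3 neighbours → 0 H
  atom 8: Br (halogen, monovalent) → 0 H
  atom 9: aromatic c, 2 neighbours → 1 H
  atom 10: aromatic c, 3 neighbours → 0 H
  atom 11: C, bond orders sum to 3 (valence 4) → 1 H
  atom 12: O, bond orders sum to 2 (valence 2) → 0 H
Totals → C:8, H:3, Br:2, N:1, O:1.
In Hill order: C8H3Br2NO.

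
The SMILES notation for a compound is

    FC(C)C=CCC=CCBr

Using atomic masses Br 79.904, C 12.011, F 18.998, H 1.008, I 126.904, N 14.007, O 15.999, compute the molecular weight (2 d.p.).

207.09 g/mol

First, the molecular formula is C8H12BrF (counting implicit H from valence).
  Br: 1 × 79.904 = 79.904
  C: 8 × 12.011 = 96.088
  F: 1 × 18.998 = 18.998
  H: 12 × 1.008 = 12.096
Sum: 1×79.904 + 8×12.011 + 1×18.998 + 12×1.008 = 207.086 → 207.09 g/mol.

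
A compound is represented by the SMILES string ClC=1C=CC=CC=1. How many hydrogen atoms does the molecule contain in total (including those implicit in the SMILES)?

Walk through each heavy atom and fill implicit hydrogens from standard valence (C 4, N 3, O 2, S 2, halogen 1):
  atom 1: Cl (halogen, monovalent) → 0 H
  atom 2: C, bond orders sum to 4 (valence 4) → 0 H
  atom 3: C, bond orders sum to 3 (valence 4) → 1 H
  atom 4: C, bond orders sum to 3 (valence 4) → 1 H
  atom 5: C, bond orders sum to 3 (valence 4) → 1 H
  atom 6: C, bond orders sum to 3 (valence 4) → 1 H
  atom 7: C, bond orders sum to 3 (valence 4) → 1 H
Total hydrogens: 5.

5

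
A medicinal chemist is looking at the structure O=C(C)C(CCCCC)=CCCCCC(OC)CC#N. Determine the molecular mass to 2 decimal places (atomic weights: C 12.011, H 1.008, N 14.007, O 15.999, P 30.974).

279.42 g/mol

First, the molecular formula is C17H29NO2 (counting implicit H from valence).
  C: 17 × 12.011 = 204.187
  H: 29 × 1.008 = 29.232
  N: 1 × 14.007 = 14.007
  O: 2 × 15.999 = 31.998
Sum: 17×12.011 + 29×1.008 + 1×14.007 + 2×15.999 = 279.424 → 279.42 g/mol.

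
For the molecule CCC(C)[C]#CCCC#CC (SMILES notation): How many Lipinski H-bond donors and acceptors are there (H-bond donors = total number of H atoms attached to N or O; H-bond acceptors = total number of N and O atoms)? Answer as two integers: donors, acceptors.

0, 0

Donors: find every N or O and count the H atoms it carries.
  (no N or O atoms present)
Lipinski HBD = 0.
Acceptors: N atoms = 0, O atoms = 0 → HBA = 0.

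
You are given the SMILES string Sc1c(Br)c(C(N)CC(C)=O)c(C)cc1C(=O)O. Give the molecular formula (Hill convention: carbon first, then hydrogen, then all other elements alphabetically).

Walk through each heavy atom and fill implicit hydrogens from standard valence (C 4, N 3, O 2, S 2, halogen 1); for lowercase aromatic atoms, an aromatic c carries 1 H when it has two neighbours and 0 H with three, and aromatic n carries 0 H:
  atom 1: S, bond orders sum to 1 (valence 2) → 1 H
  atom 2: aromatic c, 3 neighbours → 0 H
  atom 3: aromatic c, 3 neighbours → 0 H
  atom 4: Br (halogen, monovalent) → 0 H
  atom 5: aromatic c, 3 neighbours → 0 H
  atom 6: C, bond orders sum to 3 (valence 4) → 1 H
  atom 7: N, bond orders sum to 1 (valence 3) → 2 H
  atom 8: C, bond orders sum to 2 (valence 4) → 2 H
  atom 9: C, bond orders sum to 4 (valence 4) → 0 H
  atom 10: C, bond orders sum to 1 (valence 4) → 3 H
  atom 11: O, bond orders sum to 2 (valence 2) → 0 H
  atom 12: aromatic c, 3 neighbours → 0 H
  atom 13: C, bond orders sum to 1 (valence 4) → 3 H
  atom 14: aromatic c, 2 neighbours → 1 H
  atom 15: aromatic c, 3 neighbours → 0 H
  atom 16: C, bond orders sum to 4 (valence 4) → 0 H
  atom 17: O, bond orders sum to 2 (valence 2) → 0 H
  atom 18: O, bond orders sum to 1 (valence 2) → 1 H
Totals → C:12, H:14, Br:1, N:1, O:3, S:1.

C12H14BrNO3S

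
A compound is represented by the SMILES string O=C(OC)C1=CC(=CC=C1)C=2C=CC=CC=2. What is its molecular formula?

C14H12O2

Walk through each heavy atom and fill implicit hydrogens from standard valence (C 4, N 3, O 2, S 2, halogen 1):
  atom 1: O, bond orders sum to 2 (valence 2) → 0 H
  atom 2: C, bond orders sum to 4 (valence 4) → 0 H
  atom 3: O, bond orders sum to 2 (valence 2) → 0 H
  atom 4: C, bond orders sum to 1 (valence 4) → 3 H
  atom 5: C, bond orders sum to 4 (valence 4) → 0 H
  atom 6: C, bond orders sum to 3 (valence 4) → 1 H
  atom 7: C, bond orders sum to 4 (valence 4) → 0 H
  atom 8: C, bond orders sum to 3 (valence 4) → 1 H
  atom 9: C, bond orders sum to 3 (valence 4) → 1 H
  atom 10: C, bond orders sum to 3 (valence 4) → 1 H
  atom 11: C, bond orders sum to 4 (valence 4) → 0 H
  atom 12: C, bond orders sum to 3 (valence 4) → 1 H
  atom 13: C, bond orders sum to 3 (valence 4) → 1 H
  atom 14: C, bond orders sum to 3 (valence 4) → 1 H
  atom 15: C, bond orders sum to 3 (valence 4) → 1 H
  atom 16: C, bond orders sum to 3 (valence 4) → 1 H
Totals → C:14, H:12, O:2.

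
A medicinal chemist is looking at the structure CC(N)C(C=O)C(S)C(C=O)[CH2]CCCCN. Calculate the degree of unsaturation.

2

Molecular formula: C12H24N2O2S.
DoU = (2C + 2 + N − H − X) / 2, where X is the halogen count and O/S are ignored.
    = (2·12 + 2 + 2 − 24 − 0) / 2 = 4 / 2 = 2.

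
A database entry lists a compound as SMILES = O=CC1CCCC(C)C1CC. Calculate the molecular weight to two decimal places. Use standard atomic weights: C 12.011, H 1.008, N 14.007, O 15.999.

154.25 g/mol

First, the molecular formula is C10H18O (counting implicit H from valence).
  C: 10 × 12.011 = 120.110
  H: 18 × 1.008 = 18.144
  O: 1 × 15.999 = 15.999
Sum: 10×12.011 + 18×1.008 + 1×15.999 = 154.253 → 154.25 g/mol.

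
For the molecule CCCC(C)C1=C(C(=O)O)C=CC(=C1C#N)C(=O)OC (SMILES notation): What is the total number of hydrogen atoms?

Walk through each heavy atom and fill implicit hydrogens from standard valence (C 4, N 3, O 2, S 2, halogen 1):
  atom 1: C, bond orders sum to 1 (valence 4) → 3 H
  atom 2: C, bond orders sum to 2 (valence 4) → 2 H
  atom 3: C, bond orders sum to 2 (valence 4) → 2 H
  atom 4: C, bond orders sum to 3 (valence 4) → 1 H
  atom 5: C, bond orders sum to 1 (valence 4) → 3 H
  atom 6: C, bond orders sum to 4 (valence 4) → 0 H
  atom 7: C, bond orders sum to 4 (valence 4) → 0 H
  atom 8: C, bond orders sum to 4 (valence 4) → 0 H
  atom 9: O, bond orders sum to 2 (valence 2) → 0 H
  atom 10: O, bond orders sum to 1 (valence 2) → 1 H
  atom 11: C, bond orders sum to 3 (valence 4) → 1 H
  atom 12: C, bond orders sum to 3 (valence 4) → 1 H
  atom 13: C, bond orders sum to 4 (valence 4) → 0 H
  atom 14: C, bond orders sum to 4 (valence 4) → 0 H
  atom 15: C, bond orders sum to 4 (valence 4) → 0 H
  atom 16: N, bond orders sum to 3 (valence 3) → 0 H
  atom 17: C, bond orders sum to 4 (valence 4) → 0 H
  atom 18: O, bond orders sum to 2 (valence 2) → 0 H
  atom 19: O, bond orders sum to 2 (valence 2) → 0 H
  atom 20: C, bond orders sum to 1 (valence 4) → 3 H
Total hydrogens: 17.

17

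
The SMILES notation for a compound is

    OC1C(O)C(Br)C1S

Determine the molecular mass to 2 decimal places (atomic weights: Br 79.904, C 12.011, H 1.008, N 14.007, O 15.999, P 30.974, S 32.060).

199.06 g/mol

First, the molecular formula is C4H7BrO2S (counting implicit H from valence).
  Br: 1 × 79.904 = 79.904
  C: 4 × 12.011 = 48.044
  H: 7 × 1.008 = 7.056
  O: 2 × 15.999 = 31.998
  S: 1 × 32.060 = 32.060
Sum: 1×79.904 + 4×12.011 + 7×1.008 + 2×15.999 + 1×32.060 = 199.062 → 199.06 g/mol.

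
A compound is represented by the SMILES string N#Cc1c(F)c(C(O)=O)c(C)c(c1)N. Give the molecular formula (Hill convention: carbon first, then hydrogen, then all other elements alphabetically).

C9H7FN2O2

Walk through each heavy atom and fill implicit hydrogens from standard valence (C 4, N 3, O 2, S 2, halogen 1); for lowercase aromatic atoms, an aromatic c carries 1 H when it has two neighbours and 0 H with three, and aromatic n carries 0 H:
  atom 1: N, bond orders sum to 3 (valence 3) → 0 H
  atom 2: C, bond orders sum to 4 (valence 4) → 0 H
  atom 3: aromatic c, 3 neighbours → 0 H
  atom 4: aromatic c, 3 neighbours → 0 H
  atom 5: F (halogen, monovalent) → 0 H
  atom 6: aromatic c, 3 neighbours → 0 H
  atom 7: C, bond orders sum to 4 (valence 4) → 0 H
  atom 8: O, bond orders sum to 1 (valence 2) → 1 H
  atom 9: O, bond orders sum to 2 (valence 2) → 0 H
  atom 10: aromatic c, 3 neighbours → 0 H
  atom 11: C, bond orders sum to 1 (valence 4) → 3 H
  atom 12: aromatic c, 3 neighbours → 0 H
  atom 13: aromatic c, 2 neighbours → 1 H
  atom 14: N, bond orders sum to 1 (valence 3) → 2 H
Totals → C:9, H:7, F:1, N:2, O:2.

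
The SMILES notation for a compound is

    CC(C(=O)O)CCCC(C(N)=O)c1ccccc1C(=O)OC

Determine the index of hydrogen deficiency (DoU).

Molecular formula: C16H21NO5.
DoU = (2C + 2 + N − H − X) / 2, where X is the halogen count and O/S are ignored.
    = (2·16 + 2 + 1 − 21 − 0) / 2 = 14 / 2 = 7.

7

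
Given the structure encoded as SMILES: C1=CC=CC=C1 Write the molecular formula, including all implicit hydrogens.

Walk through each heavy atom and fill implicit hydrogens from standard valence (C 4, N 3, O 2, S 2, halogen 1):
  atom 1: C, bond orders sum to 3 (valence 4) → 1 H
  atom 2: C, bond orders sum to 3 (valence 4) → 1 H
  atom 3: C, bond orders sum to 3 (valence 4) → 1 H
  atom 4: C, bond orders sum to 3 (valence 4) → 1 H
  atom 5: C, bond orders sum to 3 (valence 4) → 1 H
  atom 6: C, bond orders sum to 3 (valence 4) → 1 H
Totals → C:6, H:6.
In Hill order: C6H6.

C6H6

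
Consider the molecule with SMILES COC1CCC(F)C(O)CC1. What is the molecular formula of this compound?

Walk through each heavy atom and fill implicit hydrogens from standard valence (C 4, N 3, O 2, S 2, halogen 1):
  atom 1: C, bond orders sum to 1 (valence 4) → 3 H
  atom 2: O, bond orders sum to 2 (valence 2) → 0 H
  atom 3: C, bond orders sum to 3 (valence 4) → 1 H
  atom 4: C, bond orders sum to 2 (valence 4) → 2 H
  atom 5: C, bond orders sum to 2 (valence 4) → 2 H
  atom 6: C, bond orders sum to 3 (valence 4) → 1 H
  atom 7: F (halogen, monovalent) → 0 H
  atom 8: C, bond orders sum to 3 (valence 4) → 1 H
  atom 9: O, bond orders sum to 1 (valence 2) → 1 H
  atom 10: C, bond orders sum to 2 (valence 4) → 2 H
  atom 11: C, bond orders sum to 2 (valence 4) → 2 H
Totals → C:8, H:15, F:1, O:2.

C8H15FO2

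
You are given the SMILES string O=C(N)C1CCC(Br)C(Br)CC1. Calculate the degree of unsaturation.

Degree of unsaturation = (number of rings) + (number of π bonds).
Ring closures in the SMILES: 1.
π bonds: 1 double bond (each 1 DoU) → 1 DoU from unsaturation.
Total DoU = 1 + 1 = 2.

2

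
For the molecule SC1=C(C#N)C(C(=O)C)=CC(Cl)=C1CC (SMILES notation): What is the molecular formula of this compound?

Walk through each heavy atom and fill implicit hydrogens from standard valence (C 4, N 3, O 2, S 2, halogen 1):
  atom 1: S, bond orders sum to 1 (valence 2) → 1 H
  atom 2: C, bond orders sum to 4 (valence 4) → 0 H
  atom 3: C, bond orders sum to 4 (valence 4) → 0 H
  atom 4: C, bond orders sum to 4 (valence 4) → 0 H
  atom 5: N, bond orders sum to 3 (valence 3) → 0 H
  atom 6: C, bond orders sum to 4 (valence 4) → 0 H
  atom 7: C, bond orders sum to 4 (valence 4) → 0 H
  atom 8: O, bond orders sum to 2 (valence 2) → 0 H
  atom 9: C, bond orders sum to 1 (valence 4) → 3 H
  atom 10: C, bond orders sum to 3 (valence 4) → 1 H
  atom 11: C, bond orders sum to 4 (valence 4) → 0 H
  atom 12: Cl (halogen, monovalent) → 0 H
  atom 13: C, bond orders sum to 4 (valence 4) → 0 H
  atom 14: C, bond orders sum to 2 (valence 4) → 2 H
  atom 15: C, bond orders sum to 1 (valence 4) → 3 H
Totals → C:11, H:10, Cl:1, N:1, O:1, S:1.
In Hill order: C11H10ClNOS.

C11H10ClNOS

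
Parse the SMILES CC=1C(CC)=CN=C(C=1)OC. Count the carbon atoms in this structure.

Count every carbon token in the SMILES (each C, including those in ring-closure positions and inside branches).
Carbon count: 9.

9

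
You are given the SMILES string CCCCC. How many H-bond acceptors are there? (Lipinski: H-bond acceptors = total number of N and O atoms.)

0

N atoms: 0; O atoms: 0.
Lipinski HBA = 0 + 0 = 0.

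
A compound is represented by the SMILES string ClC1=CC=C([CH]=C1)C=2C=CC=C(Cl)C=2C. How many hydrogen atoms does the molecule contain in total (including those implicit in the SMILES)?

Walk through each heavy atom and fill implicit hydrogens from standard valence (C 4, N 3, O 2, S 2, halogen 1):
  atom 1: Cl (halogen, monovalent) → 0 H
  atom 2: C, bond orders sum to 4 (valence 4) → 0 H
  atom 3: C, bond orders sum to 3 (valence 4) → 1 H
  atom 4: C, bond orders sum to 3 (valence 4) → 1 H
  atom 5: C, bond orders sum to 4 (valence 4) → 0 H
  atom 6: C with explicit H count 1
  atom 7: C, bond orders sum to 3 (valence 4) → 1 H
  atom 8: C, bond orders sum to 4 (valence 4) → 0 H
  atom 9: C, bond orders sum to 3 (valence 4) → 1 H
  atom 10: C, bond orders sum to 3 (valence 4) → 1 H
  atom 11: C, bond orders sum to 3 (valence 4) → 1 H
  atom 12: C, bond orders sum to 4 (valence 4) → 0 H
  atom 13: Cl (halogen, monovalent) → 0 H
  atom 14: C, bond orders sum to 4 (valence 4) → 0 H
  atom 15: C, bond orders sum to 1 (valence 4) → 3 H
Total hydrogens: 10.

10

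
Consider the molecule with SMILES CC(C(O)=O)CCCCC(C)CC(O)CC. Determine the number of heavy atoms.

Every atom symbol written in the SMILES (organic subset) is one heavy atom; implicit H are not written.
Heavy atoms by element → C:13, O:3.
Total: 16.

16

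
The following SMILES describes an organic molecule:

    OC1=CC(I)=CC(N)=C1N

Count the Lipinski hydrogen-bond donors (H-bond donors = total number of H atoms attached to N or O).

Donors: find every N or O and count the H atoms it carries.
  atom 1 (O): bond orders sum to 1 → 1 H
  atom 8 (N): bond orders sum to 1 → 2 H
  atom 10 (N): bond orders sum to 1 → 2 H
Lipinski HBD = 5.

5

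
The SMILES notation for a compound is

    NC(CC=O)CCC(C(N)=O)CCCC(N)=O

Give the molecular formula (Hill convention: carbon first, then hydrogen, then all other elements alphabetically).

C11H21N3O3

Walk through each heavy atom and fill implicit hydrogens from standard valence (C 4, N 3, O 2, S 2, halogen 1):
  atom 1: N, bond orders sum to 1 (valence 3) → 2 H
  atom 2: C, bond orders sum to 3 (valence 4) → 1 H
  atom 3: C, bond orders sum to 2 (valence 4) → 2 H
  atom 4: C, bond orders sum to 3 (valence 4) → 1 H
  atom 5: O, bond orders sum to 2 (valence 2) → 0 H
  atom 6: C, bond orders sum to 2 (valence 4) → 2 H
  atom 7: C, bond orders sum to 2 (valence 4) → 2 H
  atom 8: C, bond orders sum to 3 (valence 4) → 1 H
  atom 9: C, bond orders sum to 4 (valence 4) → 0 H
  atom 10: N, bond orders sum to 1 (valence 3) → 2 H
  atom 11: O, bond orders sum to 2 (valence 2) → 0 H
  atom 12: C, bond orders sum to 2 (valence 4) → 2 H
  atom 13: C, bond orders sum to 2 (valence 4) → 2 H
  atom 14: C, bond orders sum to 2 (valence 4) → 2 H
  atom 15: C, bond orders sum to 4 (valence 4) → 0 H
  atom 16: N, bond orders sum to 1 (valence 3) → 2 H
  atom 17: O, bond orders sum to 2 (valence 2) → 0 H
Totals → C:11, H:21, N:3, O:3.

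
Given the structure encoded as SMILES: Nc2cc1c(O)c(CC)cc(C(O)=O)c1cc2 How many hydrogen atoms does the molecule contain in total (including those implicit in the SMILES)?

13

Walk through each heavy atom and fill implicit hydrogens from standard valence (C 4, N 3, O 2, S 2, halogen 1); for lowercase aromatic atoms, an aromatic c carries 1 H when it has two neighbours and 0 H with three, and aromatic n carries 0 H:
  atom 1: N, bond orders sum to 1 (valence 3) → 2 H
  atom 2: aromatic c, 3 neighbours → 0 H
  atom 3: aromatic c, 2 neighbours → 1 H
  atom 4: aromatic c, 3 neighbours → 0 H
  atom 5: aromatic c, 3 neighbours → 0 H
  atom 6: O, bond orders sum to 1 (valence 2) → 1 H
  atom 7: aromatic c, 3 neighbours → 0 H
  atom 8: C, bond orders sum to 2 (valence 4) → 2 H
  atom 9: C, bond orders sum to 1 (valence 4) → 3 H
  atom 10: aromatic c, 2 neighbours → 1 H
  atom 11: aromatic c, 3 neighbours → 0 H
  atom 12: C, bond orders sum to 4 (valence 4) → 0 H
  atom 13: O, bond orders sum to 1 (valence 2) → 1 H
  atom 14: O, bond orders sum to 2 (valence 2) → 0 H
  atom 15: aromatic c, 3 neighbours → 0 H
  atom 16: aromatic c, 2 neighbours → 1 H
  atom 17: aromatic c, 2 neighbours → 1 H
Total hydrogens: 13.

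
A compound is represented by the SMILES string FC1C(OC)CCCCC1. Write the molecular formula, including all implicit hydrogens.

Walk through each heavy atom and fill implicit hydrogens from standard valence (C 4, N 3, O 2, S 2, halogen 1):
  atom 1: F (halogen, monovalent) → 0 H
  atom 2: C, bond orders sum to 3 (valence 4) → 1 H
  atom 3: C, bond orders sum to 3 (valence 4) → 1 H
  atom 4: O, bond orders sum to 2 (valence 2) → 0 H
  atom 5: C, bond orders sum to 1 (valence 4) → 3 H
  atom 6: C, bond orders sum to 2 (valence 4) → 2 H
  atom 7: C, bond orders sum to 2 (valence 4) → 2 H
  atom 8: C, bond orders sum to 2 (valence 4) → 2 H
  atom 9: C, bond orders sum to 2 (valence 4) → 2 H
  atom 10: C, bond orders sum to 2 (valence 4) → 2 H
Totals → C:8, H:15, F:1, O:1.

C8H15FO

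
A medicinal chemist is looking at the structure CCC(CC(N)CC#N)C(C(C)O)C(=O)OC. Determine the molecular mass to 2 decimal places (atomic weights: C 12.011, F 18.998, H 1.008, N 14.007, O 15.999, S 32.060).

First, the molecular formula is C12H22N2O3 (counting implicit H from valence).
  C: 12 × 12.011 = 144.132
  H: 22 × 1.008 = 22.176
  N: 2 × 14.007 = 28.014
  O: 3 × 15.999 = 47.997
Sum: 12×12.011 + 22×1.008 + 2×14.007 + 3×15.999 = 242.319 → 242.32 g/mol.

242.32 g/mol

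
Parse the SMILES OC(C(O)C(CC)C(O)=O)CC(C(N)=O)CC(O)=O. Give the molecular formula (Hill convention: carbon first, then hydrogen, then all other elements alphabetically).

C11H19NO7

Walk through each heavy atom and fill implicit hydrogens from standard valence (C 4, N 3, O 2, S 2, halogen 1):
  atom 1: O, bond orders sum to 1 (valence 2) → 1 H
  atom 2: C, bond orders sum to 3 (valence 4) → 1 H
  atom 3: C, bond orders sum to 3 (valence 4) → 1 H
  atom 4: O, bond orders sum to 1 (valence 2) → 1 H
  atom 5: C, bond orders sum to 3 (valence 4) → 1 H
  atom 6: C, bond orders sum to 2 (valence 4) → 2 H
  atom 7: C, bond orders sum to 1 (valence 4) → 3 H
  atom 8: C, bond orders sum to 4 (valence 4) → 0 H
  atom 9: O, bond orders sum to 1 (valence 2) → 1 H
  atom 10: O, bond orders sum to 2 (valence 2) → 0 H
  atom 11: C, bond orders sum to 2 (valence 4) → 2 H
  atom 12: C, bond orders sum to 3 (valence 4) → 1 H
  atom 13: C, bond orders sum to 4 (valence 4) → 0 H
  atom 14: N, bond orders sum to 1 (valence 3) → 2 H
  atom 15: O, bond orders sum to 2 (valence 2) → 0 H
  atom 16: C, bond orders sum to 2 (valence 4) → 2 H
  atom 17: C, bond orders sum to 4 (valence 4) → 0 H
  atom 18: O, bond orders sum to 1 (valence 2) → 1 H
  atom 19: O, bond orders sum to 2 (valence 2) → 0 H
Totals → C:11, H:19, N:1, O:7.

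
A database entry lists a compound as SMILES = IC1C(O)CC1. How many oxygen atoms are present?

Scan the SMILES for O atoms (remember two-letter symbols like Cl and Br are single atoms).
Oxygen count: 1.

1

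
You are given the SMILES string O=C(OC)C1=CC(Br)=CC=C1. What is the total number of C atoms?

Count every carbon token in the SMILES (each C, including those in ring-closure positions and inside branches).
Carbon count: 8.

8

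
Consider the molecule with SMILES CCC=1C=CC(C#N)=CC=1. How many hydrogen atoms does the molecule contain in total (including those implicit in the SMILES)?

9

Walk through each heavy atom and fill implicit hydrogens from standard valence (C 4, N 3, O 2, S 2, halogen 1):
  atom 1: C, bond orders sum to 1 (valence 4) → 3 H
  atom 2: C, bond orders sum to 2 (valence 4) → 2 H
  atom 3: C, bond orders sum to 4 (valence 4) → 0 H
  atom 4: C, bond orders sum to 3 (valence 4) → 1 H
  atom 5: C, bond orders sum to 3 (valence 4) → 1 H
  atom 6: C, bond orders sum to 4 (valence 4) → 0 H
  atom 7: C, bond orders sum to 4 (valence 4) → 0 H
  atom 8: N, bond orders sum to 3 (valence 3) → 0 H
  atom 9: C, bond orders sum to 3 (valence 4) → 1 H
  atom 10: C, bond orders sum to 3 (valence 4) → 1 H
Total hydrogens: 9.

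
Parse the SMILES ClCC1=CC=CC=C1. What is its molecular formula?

C7H7Cl

Walk through each heavy atom and fill implicit hydrogens from standard valence (C 4, N 3, O 2, S 2, halogen 1):
  atom 1: Cl (halogen, monovalent) → 0 H
  atom 2: C, bond orders sum to 2 (valence 4) → 2 H
  atom 3: C, bond orders sum to 4 (valence 4) → 0 H
  atom 4: C, bond orders sum to 3 (valence 4) → 1 H
  atom 5: C, bond orders sum to 3 (valence 4) → 1 H
  atom 6: C, bond orders sum to 3 (valence 4) → 1 H
  atom 7: C, bond orders sum to 3 (valence 4) → 1 H
  atom 8: C, bond orders sum to 3 (valence 4) → 1 H
Totals → C:7, H:7, Cl:1.
In Hill order: C7H7Cl.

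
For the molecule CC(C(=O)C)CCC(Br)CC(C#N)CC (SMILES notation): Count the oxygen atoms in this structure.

1

Scan the SMILES for O atoms (remember two-letter symbols like Cl and Br are single atoms).
Oxygen count: 1.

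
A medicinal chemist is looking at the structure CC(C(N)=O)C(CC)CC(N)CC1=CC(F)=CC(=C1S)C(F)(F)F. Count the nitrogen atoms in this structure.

2

Scan the SMILES for N atoms (remember two-letter symbols like Cl and Br are single atoms).
Nitrogen count: 2.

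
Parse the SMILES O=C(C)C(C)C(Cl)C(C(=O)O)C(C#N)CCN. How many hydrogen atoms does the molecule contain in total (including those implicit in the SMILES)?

17

Walk through each heavy atom and fill implicit hydrogens from standard valence (C 4, N 3, O 2, S 2, halogen 1):
  atom 1: O, bond orders sum to 2 (valence 2) → 0 H
  atom 2: C, bond orders sum to 4 (valence 4) → 0 H
  atom 3: C, bond orders sum to 1 (valence 4) → 3 H
  atom 4: C, bond orders sum to 3 (valence 4) → 1 H
  atom 5: C, bond orders sum to 1 (valence 4) → 3 H
  atom 6: C, bond orders sum to 3 (valence 4) → 1 H
  atom 7: Cl (halogen, monovalent) → 0 H
  atom 8: C, bond orders sum to 3 (valence 4) → 1 H
  atom 9: C, bond orders sum to 4 (valence 4) → 0 H
  atom 10: O, bond orders sum to 2 (valence 2) → 0 H
  atom 11: O, bond orders sum to 1 (valence 2) → 1 H
  atom 12: C, bond orders sum to 3 (valence 4) → 1 H
  atom 13: C, bond orders sum to 4 (valence 4) → 0 H
  atom 14: N, bond orders sum to 3 (valence 3) → 0 H
  atom 15: C, bond orders sum to 2 (valence 4) → 2 H
  atom 16: C, bond orders sum to 2 (valence 4) → 2 H
  atom 17: N, bond orders sum to 1 (valence 3) → 2 H
Total hydrogens: 17.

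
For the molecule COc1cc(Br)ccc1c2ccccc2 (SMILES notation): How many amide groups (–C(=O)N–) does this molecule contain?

Scan the SMILES for the amide motif — none present.
Groups that are present: 1 ether.

0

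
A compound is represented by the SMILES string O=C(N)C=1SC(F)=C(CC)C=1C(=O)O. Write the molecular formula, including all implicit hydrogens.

Walk through each heavy atom and fill implicit hydrogens from standard valence (C 4, N 3, O 2, S 2, halogen 1):
  atom 1: O, bond orders sum to 2 (valence 2) → 0 H
  atom 2: C, bond orders sum to 4 (valence 4) → 0 H
  atom 3: N, bond orders sum to 1 (valence 3) → 2 H
  atom 4: C, bond orders sum to 4 (valence 4) → 0 H
  atom 5: S, bond orders sum to 2 (valence 2) → 0 H
  atom 6: C, bond orders sum to 4 (valence 4) → 0 H
  atom 7: F (halogen, monovalent) → 0 H
  atom 8: C, bond orders sum to 4 (valence 4) → 0 H
  atom 9: C, bond orders sum to 2 (valence 4) → 2 H
  atom 10: C, bond orders sum to 1 (valence 4) → 3 H
  atom 11: C, bond orders sum to 4 (valence 4) → 0 H
  atom 12: C, bond orders sum to 4 (valence 4) → 0 H
  atom 13: O, bond orders sum to 2 (valence 2) → 0 H
  atom 14: O, bond orders sum to 1 (valence 2) → 1 H
Totals → C:8, H:8, F:1, N:1, O:3, S:1.

C8H8FNO3S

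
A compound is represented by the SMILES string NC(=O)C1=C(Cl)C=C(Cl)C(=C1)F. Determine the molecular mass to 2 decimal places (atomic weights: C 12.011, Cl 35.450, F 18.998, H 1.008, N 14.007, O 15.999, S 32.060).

208.01 g/mol

First, the molecular formula is C7H4Cl2FNO (counting implicit H from valence).
  C: 7 × 12.011 = 84.077
  Cl: 2 × 35.450 = 70.900
  F: 1 × 18.998 = 18.998
  H: 4 × 1.008 = 4.032
  N: 1 × 14.007 = 14.007
  O: 1 × 15.999 = 15.999
Sum: 7×12.011 + 2×35.450 + 1×18.998 + 4×1.008 + 1×14.007 + 1×15.999 = 208.013 → 208.01 g/mol.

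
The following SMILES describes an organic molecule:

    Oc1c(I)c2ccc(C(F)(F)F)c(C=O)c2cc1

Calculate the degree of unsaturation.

Molecular formula: C12H6F3IO2.
DoU = (2C + 2 + N − H − X) / 2, where X is the halogen count and O/S are ignored.
    = (2·12 + 2 + 0 − 6 − 4) / 2 = 16 / 2 = 8.

8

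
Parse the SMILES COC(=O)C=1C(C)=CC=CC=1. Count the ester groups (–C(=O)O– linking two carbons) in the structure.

1

The ester motif appears at heavy-atom position 3 in the SMILES.
Ester count: 1.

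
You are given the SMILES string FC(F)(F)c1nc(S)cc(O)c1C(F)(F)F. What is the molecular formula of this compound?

Walk through each heavy atom and fill implicit hydrogens from standard valence (C 4, N 3, O 2, S 2, halogen 1); for lowercase aromatic atoms, an aromatic c carries 1 H when it has two neighbours and 0 H with three, and aromatic n carries 0 H:
  atom 1: F (halogen, monovalent) → 0 H
  atom 2: C, bond orders sum to 4 (valence 4) → 0 H
  atom 3: F (halogen, monovalent) → 0 H
  atom 4: F (halogen, monovalent) → 0 H
  atom 5: aromatic c, 3 neighbours → 0 H
  atom 6: aromatic n, 2 neighbours → 0 H
  atom 7: aromatic c, 3 neighbours → 0 H
  atom 8: S, bond orders sum to 1 (valence 2) → 1 H
  atom 9: aromatic c, 2 neighbours → 1 H
  atom 10: aromatic c, 3 neighbours → 0 H
  atom 11: O, bond orders sum to 1 (valence 2) → 1 H
  atom 12: aromatic c, 3 neighbours → 0 H
  atom 13: C, bond orders sum to 4 (valence 4) → 0 H
  atom 14: F (halogen, monovalent) → 0 H
  atom 15: F (halogen, monovalent) → 0 H
  atom 16: F (halogen, monovalent) → 0 H
Totals → C:7, H:3, F:6, N:1, O:1, S:1.

C7H3F6NOS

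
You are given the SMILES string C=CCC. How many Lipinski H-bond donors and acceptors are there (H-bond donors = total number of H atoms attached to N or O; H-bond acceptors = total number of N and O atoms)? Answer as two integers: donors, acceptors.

0, 0

Donors: find every N or O and count the H atoms it carries.
  (no N or O atoms present)
Lipinski HBD = 0.
Acceptors: N atoms = 0, O atoms = 0 → HBA = 0.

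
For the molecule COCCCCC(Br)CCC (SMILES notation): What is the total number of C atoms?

Count every carbon token in the SMILES (each C, including those in ring-closure positions and inside branches).
Carbon count: 9.

9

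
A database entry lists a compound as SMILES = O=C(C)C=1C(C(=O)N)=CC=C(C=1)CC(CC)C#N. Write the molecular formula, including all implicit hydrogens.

Walk through each heavy atom and fill implicit hydrogens from standard valence (C 4, N 3, O 2, S 2, halogen 1):
  atom 1: O, bond orders sum to 2 (valence 2) → 0 H
  atom 2: C, bond orders sum to 4 (valence 4) → 0 H
  atom 3: C, bond orders sum to 1 (valence 4) → 3 H
  atom 4: C, bond orders sum to 4 (valence 4) → 0 H
  atom 5: C, bond orders sum to 4 (valence 4) → 0 H
  atom 6: C, bond orders sum to 4 (valence 4) → 0 H
  atom 7: O, bond orders sum to 2 (valence 2) → 0 H
  atom 8: N, bond orders sum to 1 (valence 3) → 2 H
  atom 9: C, bond orders sum to 3 (valence 4) → 1 H
  atom 10: C, bond orders sum to 3 (valence 4) → 1 H
  atom 11: C, bond orders sum to 4 (valence 4) → 0 H
  atom 12: C, bond orders sum to 3 (valence 4) → 1 H
  atom 13: C, bond orders sum to 2 (valence 4) → 2 H
  atom 14: C, bond orders sum to 3 (valence 4) → 1 H
  atom 15: C, bond orders sum to 2 (valence 4) → 2 H
  atom 16: C, bond orders sum to 1 (valence 4) → 3 H
  atom 17: C, bond orders sum to 4 (valence 4) → 0 H
  atom 18: N, bond orders sum to 3 (valence 3) → 0 H
Totals → C:14, H:16, N:2, O:2.

C14H16N2O2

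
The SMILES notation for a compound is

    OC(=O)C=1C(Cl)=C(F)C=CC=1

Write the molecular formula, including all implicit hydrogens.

Walk through each heavy atom and fill implicit hydrogens from standard valence (C 4, N 3, O 2, S 2, halogen 1):
  atom 1: O, bond orders sum to 1 (valence 2) → 1 H
  atom 2: C, bond orders sum to 4 (valence 4) → 0 H
  atom 3: O, bond orders sum to 2 (valence 2) → 0 H
  atom 4: C, bond orders sum to 4 (valence 4) → 0 H
  atom 5: C, bond orders sum to 4 (valence 4) → 0 H
  atom 6: Cl (halogen, monovalent) → 0 H
  atom 7: C, bond orders sum to 4 (valence 4) → 0 H
  atom 8: F (halogen, monovalent) → 0 H
  atom 9: C, bond orders sum to 3 (valence 4) → 1 H
  atom 10: C, bond orders sum to 3 (valence 4) → 1 H
  atom 11: C, bond orders sum to 3 (valence 4) → 1 H
Totals → C:7, H:4, Cl:1, F:1, O:2.
In Hill order: C7H4ClFO2.

C7H4ClFO2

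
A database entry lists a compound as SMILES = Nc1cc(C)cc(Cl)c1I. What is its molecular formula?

Walk through each heavy atom and fill implicit hydrogens from standard valence (C 4, N 3, O 2, S 2, halogen 1); for lowercase aromatic atoms, an aromatic c carries 1 H when it has two neighbours and 0 H with three, and aromatic n carries 0 H:
  atom 1: N, bond orders sum to 1 (valence 3) → 2 H
  atom 2: aromatic c, 3 neighbours → 0 H
  atom 3: aromatic c, 2 neighbours → 1 H
  atom 4: aromatic c, 3 neighbours → 0 H
  atom 5: C, bond orders sum to 1 (valence 4) → 3 H
  atom 6: aromatic c, 2 neighbours → 1 H
  atom 7: aromatic c, 3 neighbours → 0 H
  atom 8: Cl (halogen, monovalent) → 0 H
  atom 9: aromatic c, 3 neighbours → 0 H
  atom 10: I (halogen, monovalent) → 0 H
Totals → C:7, H:7, Cl:1, I:1, N:1.
In Hill order: C7H7ClIN.

C7H7ClIN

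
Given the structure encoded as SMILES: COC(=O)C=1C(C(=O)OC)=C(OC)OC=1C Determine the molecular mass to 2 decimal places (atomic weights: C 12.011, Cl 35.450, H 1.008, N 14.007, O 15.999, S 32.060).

228.20 g/mol

First, the molecular formula is C10H12O6 (counting implicit H from valence).
  C: 10 × 12.011 = 120.110
  H: 12 × 1.008 = 12.096
  O: 6 × 15.999 = 95.994
Sum: 10×12.011 + 12×1.008 + 6×15.999 = 228.200 → 228.20 g/mol.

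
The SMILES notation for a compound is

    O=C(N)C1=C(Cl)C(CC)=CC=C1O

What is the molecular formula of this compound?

Walk through each heavy atom and fill implicit hydrogens from standard valence (C 4, N 3, O 2, S 2, halogen 1):
  atom 1: O, bond orders sum to 2 (valence 2) → 0 H
  atom 2: C, bond orders sum to 4 (valence 4) → 0 H
  atom 3: N, bond orders sum to 1 (valence 3) → 2 H
  atom 4: C, bond orders sum to 4 (valence 4) → 0 H
  atom 5: C, bond orders sum to 4 (valence 4) → 0 H
  atom 6: Cl (halogen, monovalent) → 0 H
  atom 7: C, bond orders sum to 4 (valence 4) → 0 H
  atom 8: C, bond orders sum to 2 (valence 4) → 2 H
  atom 9: C, bond orders sum to 1 (valence 4) → 3 H
  atom 10: C, bond orders sum to 3 (valence 4) → 1 H
  atom 11: C, bond orders sum to 3 (valence 4) → 1 H
  atom 12: C, bond orders sum to 4 (valence 4) → 0 H
  atom 13: O, bond orders sum to 1 (valence 2) → 1 H
Totals → C:9, H:10, Cl:1, N:1, O:2.

C9H10ClNO2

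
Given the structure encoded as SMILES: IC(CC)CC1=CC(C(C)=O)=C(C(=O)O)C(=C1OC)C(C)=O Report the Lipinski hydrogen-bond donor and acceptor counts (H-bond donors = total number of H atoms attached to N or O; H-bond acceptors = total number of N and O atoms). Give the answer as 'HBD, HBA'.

1, 5

Donors: find every N or O and count the H atoms it carries.
  atom 11 (O): bond orders sum to 2 → 0 H
  atom 14 (O): bond orders sum to 2 → 0 H
  atom 15 (O): bond orders sum to 1 → 1 H
  atom 18 (O): bond orders sum to 2 → 0 H
  atom 22 (O): bond orders sum to 2 → 0 H
Lipinski HBD = 1.
Acceptors: N atoms = 0, O atoms = 5 → HBA = 5.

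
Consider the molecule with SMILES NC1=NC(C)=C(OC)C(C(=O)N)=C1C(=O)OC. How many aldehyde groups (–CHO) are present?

0

Scan the SMILES for the aldehyde motif — none present.
Groups that are present: 1 amide, 1 ester, 1 ether, 1 primary amine.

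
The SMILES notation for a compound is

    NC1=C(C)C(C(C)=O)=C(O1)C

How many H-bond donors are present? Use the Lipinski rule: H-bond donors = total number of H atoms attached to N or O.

2

Donors: find every N or O and count the H atoms it carries.
  atom 1 (N): bond orders sum to 1 → 2 H
  atom 8 (O): bond orders sum to 2 → 0 H
  atom 10 (O): bond orders sum to 2 → 0 H
Lipinski HBD = 2.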